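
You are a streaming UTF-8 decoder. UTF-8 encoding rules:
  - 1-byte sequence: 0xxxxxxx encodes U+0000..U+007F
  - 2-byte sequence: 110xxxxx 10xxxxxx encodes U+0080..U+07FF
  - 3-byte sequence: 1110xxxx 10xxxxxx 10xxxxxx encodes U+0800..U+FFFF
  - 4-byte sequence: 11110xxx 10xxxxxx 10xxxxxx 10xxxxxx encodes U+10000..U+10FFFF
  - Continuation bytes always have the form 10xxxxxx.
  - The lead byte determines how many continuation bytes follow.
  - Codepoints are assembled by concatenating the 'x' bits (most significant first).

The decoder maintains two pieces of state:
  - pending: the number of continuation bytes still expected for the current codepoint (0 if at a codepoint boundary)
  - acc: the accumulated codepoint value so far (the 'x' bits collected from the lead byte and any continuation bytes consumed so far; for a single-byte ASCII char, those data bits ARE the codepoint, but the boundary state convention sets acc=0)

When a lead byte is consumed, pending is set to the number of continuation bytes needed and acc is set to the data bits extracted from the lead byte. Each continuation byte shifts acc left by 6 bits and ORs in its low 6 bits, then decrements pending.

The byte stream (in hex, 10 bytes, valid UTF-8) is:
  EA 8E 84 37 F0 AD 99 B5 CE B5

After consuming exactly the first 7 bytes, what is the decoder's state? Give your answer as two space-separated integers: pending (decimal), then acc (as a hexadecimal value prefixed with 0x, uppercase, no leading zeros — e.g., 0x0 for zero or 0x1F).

Answer: 1 0xB59

Derivation:
Byte[0]=EA: 3-byte lead. pending=2, acc=0xA
Byte[1]=8E: continuation. acc=(acc<<6)|0x0E=0x28E, pending=1
Byte[2]=84: continuation. acc=(acc<<6)|0x04=0xA384, pending=0
Byte[3]=37: 1-byte. pending=0, acc=0x0
Byte[4]=F0: 4-byte lead. pending=3, acc=0x0
Byte[5]=AD: continuation. acc=(acc<<6)|0x2D=0x2D, pending=2
Byte[6]=99: continuation. acc=(acc<<6)|0x19=0xB59, pending=1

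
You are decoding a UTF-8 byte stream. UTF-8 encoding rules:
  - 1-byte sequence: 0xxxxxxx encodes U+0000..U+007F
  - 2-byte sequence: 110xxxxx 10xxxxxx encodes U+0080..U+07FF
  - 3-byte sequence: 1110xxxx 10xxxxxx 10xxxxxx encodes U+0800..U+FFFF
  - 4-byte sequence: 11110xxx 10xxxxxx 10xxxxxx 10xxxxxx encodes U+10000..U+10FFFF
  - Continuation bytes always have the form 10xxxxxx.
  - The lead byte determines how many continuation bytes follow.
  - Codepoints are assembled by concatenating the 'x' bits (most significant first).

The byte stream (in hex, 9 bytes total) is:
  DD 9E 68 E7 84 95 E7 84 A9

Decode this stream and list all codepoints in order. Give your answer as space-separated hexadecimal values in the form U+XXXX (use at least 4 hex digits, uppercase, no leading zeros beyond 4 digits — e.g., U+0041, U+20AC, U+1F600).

Byte[0]=DD: 2-byte lead, need 1 cont bytes. acc=0x1D
Byte[1]=9E: continuation. acc=(acc<<6)|0x1E=0x75E
Completed: cp=U+075E (starts at byte 0)
Byte[2]=68: 1-byte ASCII. cp=U+0068
Byte[3]=E7: 3-byte lead, need 2 cont bytes. acc=0x7
Byte[4]=84: continuation. acc=(acc<<6)|0x04=0x1C4
Byte[5]=95: continuation. acc=(acc<<6)|0x15=0x7115
Completed: cp=U+7115 (starts at byte 3)
Byte[6]=E7: 3-byte lead, need 2 cont bytes. acc=0x7
Byte[7]=84: continuation. acc=(acc<<6)|0x04=0x1C4
Byte[8]=A9: continuation. acc=(acc<<6)|0x29=0x7129
Completed: cp=U+7129 (starts at byte 6)

Answer: U+075E U+0068 U+7115 U+7129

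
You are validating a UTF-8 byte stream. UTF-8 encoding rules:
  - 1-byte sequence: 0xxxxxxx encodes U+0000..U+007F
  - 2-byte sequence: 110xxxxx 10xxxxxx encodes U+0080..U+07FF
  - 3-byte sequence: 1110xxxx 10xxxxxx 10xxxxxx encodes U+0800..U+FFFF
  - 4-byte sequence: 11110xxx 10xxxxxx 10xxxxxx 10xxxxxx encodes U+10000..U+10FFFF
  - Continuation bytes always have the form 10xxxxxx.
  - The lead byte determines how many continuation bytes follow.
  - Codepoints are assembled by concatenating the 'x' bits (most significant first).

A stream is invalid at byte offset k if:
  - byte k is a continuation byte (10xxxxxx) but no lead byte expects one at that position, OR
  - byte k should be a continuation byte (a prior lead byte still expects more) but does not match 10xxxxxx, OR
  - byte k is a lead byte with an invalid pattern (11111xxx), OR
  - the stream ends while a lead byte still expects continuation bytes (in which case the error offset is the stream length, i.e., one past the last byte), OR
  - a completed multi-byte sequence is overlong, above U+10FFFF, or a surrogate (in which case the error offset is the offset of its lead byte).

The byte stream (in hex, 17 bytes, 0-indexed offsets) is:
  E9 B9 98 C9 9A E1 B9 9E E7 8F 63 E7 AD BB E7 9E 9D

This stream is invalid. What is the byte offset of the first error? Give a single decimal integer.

Byte[0]=E9: 3-byte lead, need 2 cont bytes. acc=0x9
Byte[1]=B9: continuation. acc=(acc<<6)|0x39=0x279
Byte[2]=98: continuation. acc=(acc<<6)|0x18=0x9E58
Completed: cp=U+9E58 (starts at byte 0)
Byte[3]=C9: 2-byte lead, need 1 cont bytes. acc=0x9
Byte[4]=9A: continuation. acc=(acc<<6)|0x1A=0x25A
Completed: cp=U+025A (starts at byte 3)
Byte[5]=E1: 3-byte lead, need 2 cont bytes. acc=0x1
Byte[6]=B9: continuation. acc=(acc<<6)|0x39=0x79
Byte[7]=9E: continuation. acc=(acc<<6)|0x1E=0x1E5E
Completed: cp=U+1E5E (starts at byte 5)
Byte[8]=E7: 3-byte lead, need 2 cont bytes. acc=0x7
Byte[9]=8F: continuation. acc=(acc<<6)|0x0F=0x1CF
Byte[10]=63: expected 10xxxxxx continuation. INVALID

Answer: 10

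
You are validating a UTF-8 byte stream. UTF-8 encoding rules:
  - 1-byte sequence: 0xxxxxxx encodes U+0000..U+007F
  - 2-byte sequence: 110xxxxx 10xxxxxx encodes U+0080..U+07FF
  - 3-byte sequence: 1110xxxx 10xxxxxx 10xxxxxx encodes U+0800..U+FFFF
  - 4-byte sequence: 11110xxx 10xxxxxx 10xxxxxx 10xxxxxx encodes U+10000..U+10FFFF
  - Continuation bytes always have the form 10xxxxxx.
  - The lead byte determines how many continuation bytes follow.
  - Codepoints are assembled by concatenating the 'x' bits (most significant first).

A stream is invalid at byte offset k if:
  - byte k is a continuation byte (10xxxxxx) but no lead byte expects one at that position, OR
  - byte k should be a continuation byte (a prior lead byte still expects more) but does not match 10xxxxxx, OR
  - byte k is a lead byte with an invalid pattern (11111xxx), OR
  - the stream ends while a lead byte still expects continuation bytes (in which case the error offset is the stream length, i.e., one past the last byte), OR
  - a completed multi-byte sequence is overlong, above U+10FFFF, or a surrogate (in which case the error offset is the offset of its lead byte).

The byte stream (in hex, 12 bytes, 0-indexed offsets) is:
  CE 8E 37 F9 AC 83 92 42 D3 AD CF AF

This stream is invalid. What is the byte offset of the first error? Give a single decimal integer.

Answer: 3

Derivation:
Byte[0]=CE: 2-byte lead, need 1 cont bytes. acc=0xE
Byte[1]=8E: continuation. acc=(acc<<6)|0x0E=0x38E
Completed: cp=U+038E (starts at byte 0)
Byte[2]=37: 1-byte ASCII. cp=U+0037
Byte[3]=F9: INVALID lead byte (not 0xxx/110x/1110/11110)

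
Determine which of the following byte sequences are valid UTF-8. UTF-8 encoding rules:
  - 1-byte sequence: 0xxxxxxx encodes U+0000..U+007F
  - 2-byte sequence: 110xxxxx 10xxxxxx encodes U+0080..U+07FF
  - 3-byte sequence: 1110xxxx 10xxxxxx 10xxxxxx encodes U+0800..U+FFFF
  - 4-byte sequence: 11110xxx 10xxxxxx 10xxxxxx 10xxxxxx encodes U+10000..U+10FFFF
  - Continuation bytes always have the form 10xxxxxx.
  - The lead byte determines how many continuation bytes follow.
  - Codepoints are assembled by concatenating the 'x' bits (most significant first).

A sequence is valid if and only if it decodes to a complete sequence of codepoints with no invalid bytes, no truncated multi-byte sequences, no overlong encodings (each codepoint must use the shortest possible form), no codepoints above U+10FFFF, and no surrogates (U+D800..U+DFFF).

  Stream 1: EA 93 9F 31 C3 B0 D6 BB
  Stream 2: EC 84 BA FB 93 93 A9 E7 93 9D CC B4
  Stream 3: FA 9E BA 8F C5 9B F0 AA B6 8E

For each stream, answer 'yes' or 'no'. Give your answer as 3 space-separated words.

Answer: yes no no

Derivation:
Stream 1: decodes cleanly. VALID
Stream 2: error at byte offset 3. INVALID
Stream 3: error at byte offset 0. INVALID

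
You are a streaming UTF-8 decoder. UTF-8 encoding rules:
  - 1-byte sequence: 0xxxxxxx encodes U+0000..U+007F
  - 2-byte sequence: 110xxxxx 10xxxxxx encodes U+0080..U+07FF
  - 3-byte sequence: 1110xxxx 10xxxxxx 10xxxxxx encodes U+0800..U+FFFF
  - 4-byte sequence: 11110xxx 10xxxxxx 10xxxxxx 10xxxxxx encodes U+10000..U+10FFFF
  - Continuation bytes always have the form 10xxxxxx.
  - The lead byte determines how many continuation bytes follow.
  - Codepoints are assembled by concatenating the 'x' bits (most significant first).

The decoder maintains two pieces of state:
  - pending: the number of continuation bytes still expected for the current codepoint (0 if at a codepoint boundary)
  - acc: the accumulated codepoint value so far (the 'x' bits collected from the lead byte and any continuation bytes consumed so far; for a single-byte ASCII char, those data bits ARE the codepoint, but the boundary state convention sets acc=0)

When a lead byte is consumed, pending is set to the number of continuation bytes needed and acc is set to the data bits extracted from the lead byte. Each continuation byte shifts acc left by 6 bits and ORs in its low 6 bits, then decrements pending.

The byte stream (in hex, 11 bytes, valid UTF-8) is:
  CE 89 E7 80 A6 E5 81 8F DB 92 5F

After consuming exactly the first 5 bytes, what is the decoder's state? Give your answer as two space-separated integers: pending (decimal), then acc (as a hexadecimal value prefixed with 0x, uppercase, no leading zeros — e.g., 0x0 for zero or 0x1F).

Answer: 0 0x7026

Derivation:
Byte[0]=CE: 2-byte lead. pending=1, acc=0xE
Byte[1]=89: continuation. acc=(acc<<6)|0x09=0x389, pending=0
Byte[2]=E7: 3-byte lead. pending=2, acc=0x7
Byte[3]=80: continuation. acc=(acc<<6)|0x00=0x1C0, pending=1
Byte[4]=A6: continuation. acc=(acc<<6)|0x26=0x7026, pending=0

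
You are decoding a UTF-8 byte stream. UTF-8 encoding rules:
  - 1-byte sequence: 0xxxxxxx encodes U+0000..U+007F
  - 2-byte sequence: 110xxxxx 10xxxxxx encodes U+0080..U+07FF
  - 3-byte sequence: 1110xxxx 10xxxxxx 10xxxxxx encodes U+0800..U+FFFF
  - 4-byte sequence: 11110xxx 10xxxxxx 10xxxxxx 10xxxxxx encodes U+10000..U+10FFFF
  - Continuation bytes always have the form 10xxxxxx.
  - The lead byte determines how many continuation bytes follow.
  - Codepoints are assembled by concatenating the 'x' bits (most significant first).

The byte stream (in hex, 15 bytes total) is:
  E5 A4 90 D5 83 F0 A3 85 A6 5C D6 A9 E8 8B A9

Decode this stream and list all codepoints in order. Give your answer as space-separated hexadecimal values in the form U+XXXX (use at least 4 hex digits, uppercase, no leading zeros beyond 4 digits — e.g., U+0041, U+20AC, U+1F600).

Byte[0]=E5: 3-byte lead, need 2 cont bytes. acc=0x5
Byte[1]=A4: continuation. acc=(acc<<6)|0x24=0x164
Byte[2]=90: continuation. acc=(acc<<6)|0x10=0x5910
Completed: cp=U+5910 (starts at byte 0)
Byte[3]=D5: 2-byte lead, need 1 cont bytes. acc=0x15
Byte[4]=83: continuation. acc=(acc<<6)|0x03=0x543
Completed: cp=U+0543 (starts at byte 3)
Byte[5]=F0: 4-byte lead, need 3 cont bytes. acc=0x0
Byte[6]=A3: continuation. acc=(acc<<6)|0x23=0x23
Byte[7]=85: continuation. acc=(acc<<6)|0x05=0x8C5
Byte[8]=A6: continuation. acc=(acc<<6)|0x26=0x23166
Completed: cp=U+23166 (starts at byte 5)
Byte[9]=5C: 1-byte ASCII. cp=U+005C
Byte[10]=D6: 2-byte lead, need 1 cont bytes. acc=0x16
Byte[11]=A9: continuation. acc=(acc<<6)|0x29=0x5A9
Completed: cp=U+05A9 (starts at byte 10)
Byte[12]=E8: 3-byte lead, need 2 cont bytes. acc=0x8
Byte[13]=8B: continuation. acc=(acc<<6)|0x0B=0x20B
Byte[14]=A9: continuation. acc=(acc<<6)|0x29=0x82E9
Completed: cp=U+82E9 (starts at byte 12)

Answer: U+5910 U+0543 U+23166 U+005C U+05A9 U+82E9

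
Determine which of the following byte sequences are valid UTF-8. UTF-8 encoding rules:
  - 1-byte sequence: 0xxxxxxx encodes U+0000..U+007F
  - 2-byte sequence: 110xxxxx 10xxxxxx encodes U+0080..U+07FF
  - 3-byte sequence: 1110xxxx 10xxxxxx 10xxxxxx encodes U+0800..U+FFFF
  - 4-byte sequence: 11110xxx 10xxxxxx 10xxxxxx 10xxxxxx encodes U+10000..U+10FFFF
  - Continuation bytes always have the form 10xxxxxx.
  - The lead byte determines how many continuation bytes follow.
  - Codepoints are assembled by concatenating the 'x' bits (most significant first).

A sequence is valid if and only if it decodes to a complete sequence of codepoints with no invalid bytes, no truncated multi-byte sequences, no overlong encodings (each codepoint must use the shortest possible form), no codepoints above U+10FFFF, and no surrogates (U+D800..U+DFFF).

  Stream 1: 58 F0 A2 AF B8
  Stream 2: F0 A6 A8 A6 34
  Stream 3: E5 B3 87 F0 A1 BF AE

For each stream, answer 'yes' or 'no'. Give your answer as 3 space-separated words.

Stream 1: decodes cleanly. VALID
Stream 2: decodes cleanly. VALID
Stream 3: decodes cleanly. VALID

Answer: yes yes yes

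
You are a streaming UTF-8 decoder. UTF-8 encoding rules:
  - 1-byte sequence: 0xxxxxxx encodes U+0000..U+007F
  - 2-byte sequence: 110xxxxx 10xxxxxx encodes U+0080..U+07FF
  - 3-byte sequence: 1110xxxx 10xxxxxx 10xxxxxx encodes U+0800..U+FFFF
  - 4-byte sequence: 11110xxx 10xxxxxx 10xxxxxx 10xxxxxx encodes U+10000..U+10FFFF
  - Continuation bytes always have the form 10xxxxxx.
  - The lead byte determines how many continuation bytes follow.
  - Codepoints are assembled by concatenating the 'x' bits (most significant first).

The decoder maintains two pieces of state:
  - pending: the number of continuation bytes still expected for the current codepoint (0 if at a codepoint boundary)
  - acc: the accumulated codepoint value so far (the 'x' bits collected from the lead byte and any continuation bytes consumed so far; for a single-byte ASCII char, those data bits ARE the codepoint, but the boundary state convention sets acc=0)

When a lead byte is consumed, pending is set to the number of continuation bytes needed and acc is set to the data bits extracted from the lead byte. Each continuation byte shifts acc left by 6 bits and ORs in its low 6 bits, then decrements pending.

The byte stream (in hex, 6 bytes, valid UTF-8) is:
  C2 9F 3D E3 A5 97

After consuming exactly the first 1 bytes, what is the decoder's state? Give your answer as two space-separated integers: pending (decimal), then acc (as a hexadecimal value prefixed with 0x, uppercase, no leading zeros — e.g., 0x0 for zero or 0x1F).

Answer: 1 0x2

Derivation:
Byte[0]=C2: 2-byte lead. pending=1, acc=0x2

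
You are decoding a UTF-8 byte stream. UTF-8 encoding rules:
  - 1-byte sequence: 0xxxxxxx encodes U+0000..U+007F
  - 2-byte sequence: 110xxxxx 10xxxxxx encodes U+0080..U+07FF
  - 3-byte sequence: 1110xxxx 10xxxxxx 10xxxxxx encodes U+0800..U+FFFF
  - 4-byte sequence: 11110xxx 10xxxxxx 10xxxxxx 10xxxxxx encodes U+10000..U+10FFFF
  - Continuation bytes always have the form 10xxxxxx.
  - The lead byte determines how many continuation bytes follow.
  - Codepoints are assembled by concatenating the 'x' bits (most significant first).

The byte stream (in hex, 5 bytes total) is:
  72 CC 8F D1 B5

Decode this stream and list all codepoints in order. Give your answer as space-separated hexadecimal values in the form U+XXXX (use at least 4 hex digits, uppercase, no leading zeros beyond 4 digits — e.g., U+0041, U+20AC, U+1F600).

Answer: U+0072 U+030F U+0475

Derivation:
Byte[0]=72: 1-byte ASCII. cp=U+0072
Byte[1]=CC: 2-byte lead, need 1 cont bytes. acc=0xC
Byte[2]=8F: continuation. acc=(acc<<6)|0x0F=0x30F
Completed: cp=U+030F (starts at byte 1)
Byte[3]=D1: 2-byte lead, need 1 cont bytes. acc=0x11
Byte[4]=B5: continuation. acc=(acc<<6)|0x35=0x475
Completed: cp=U+0475 (starts at byte 3)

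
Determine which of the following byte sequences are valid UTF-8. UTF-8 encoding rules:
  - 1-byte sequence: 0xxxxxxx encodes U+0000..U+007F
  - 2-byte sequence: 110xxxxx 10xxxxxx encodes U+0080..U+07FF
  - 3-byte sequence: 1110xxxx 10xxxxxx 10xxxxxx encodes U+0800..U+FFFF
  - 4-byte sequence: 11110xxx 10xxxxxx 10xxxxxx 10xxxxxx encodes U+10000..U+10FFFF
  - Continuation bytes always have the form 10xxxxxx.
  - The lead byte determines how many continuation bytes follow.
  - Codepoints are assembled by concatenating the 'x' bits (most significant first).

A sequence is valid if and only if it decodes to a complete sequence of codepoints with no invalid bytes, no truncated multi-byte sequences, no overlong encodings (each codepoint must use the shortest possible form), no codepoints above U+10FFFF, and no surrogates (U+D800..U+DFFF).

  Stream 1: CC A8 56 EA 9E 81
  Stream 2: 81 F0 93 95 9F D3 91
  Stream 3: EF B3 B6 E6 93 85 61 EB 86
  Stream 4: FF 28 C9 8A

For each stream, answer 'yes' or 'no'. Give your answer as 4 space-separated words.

Answer: yes no no no

Derivation:
Stream 1: decodes cleanly. VALID
Stream 2: error at byte offset 0. INVALID
Stream 3: error at byte offset 9. INVALID
Stream 4: error at byte offset 0. INVALID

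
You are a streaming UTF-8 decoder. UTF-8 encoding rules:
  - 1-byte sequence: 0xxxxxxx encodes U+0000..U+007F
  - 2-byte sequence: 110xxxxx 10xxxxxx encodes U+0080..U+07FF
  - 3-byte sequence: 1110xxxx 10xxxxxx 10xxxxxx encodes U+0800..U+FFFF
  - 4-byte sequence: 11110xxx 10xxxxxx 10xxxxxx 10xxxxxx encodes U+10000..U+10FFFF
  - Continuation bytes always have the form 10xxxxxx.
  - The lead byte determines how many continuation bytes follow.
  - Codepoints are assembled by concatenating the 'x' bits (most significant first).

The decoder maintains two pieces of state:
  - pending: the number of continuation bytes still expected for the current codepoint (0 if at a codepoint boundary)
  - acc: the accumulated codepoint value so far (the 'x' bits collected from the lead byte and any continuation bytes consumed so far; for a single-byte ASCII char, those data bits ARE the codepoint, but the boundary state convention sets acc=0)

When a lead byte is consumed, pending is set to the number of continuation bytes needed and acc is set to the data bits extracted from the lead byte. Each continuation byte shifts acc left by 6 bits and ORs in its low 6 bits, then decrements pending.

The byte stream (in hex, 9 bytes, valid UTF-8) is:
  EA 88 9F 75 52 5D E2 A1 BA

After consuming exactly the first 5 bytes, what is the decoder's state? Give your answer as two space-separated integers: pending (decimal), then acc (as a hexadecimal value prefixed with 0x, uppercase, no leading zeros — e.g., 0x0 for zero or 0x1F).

Answer: 0 0x0

Derivation:
Byte[0]=EA: 3-byte lead. pending=2, acc=0xA
Byte[1]=88: continuation. acc=(acc<<6)|0x08=0x288, pending=1
Byte[2]=9F: continuation. acc=(acc<<6)|0x1F=0xA21F, pending=0
Byte[3]=75: 1-byte. pending=0, acc=0x0
Byte[4]=52: 1-byte. pending=0, acc=0x0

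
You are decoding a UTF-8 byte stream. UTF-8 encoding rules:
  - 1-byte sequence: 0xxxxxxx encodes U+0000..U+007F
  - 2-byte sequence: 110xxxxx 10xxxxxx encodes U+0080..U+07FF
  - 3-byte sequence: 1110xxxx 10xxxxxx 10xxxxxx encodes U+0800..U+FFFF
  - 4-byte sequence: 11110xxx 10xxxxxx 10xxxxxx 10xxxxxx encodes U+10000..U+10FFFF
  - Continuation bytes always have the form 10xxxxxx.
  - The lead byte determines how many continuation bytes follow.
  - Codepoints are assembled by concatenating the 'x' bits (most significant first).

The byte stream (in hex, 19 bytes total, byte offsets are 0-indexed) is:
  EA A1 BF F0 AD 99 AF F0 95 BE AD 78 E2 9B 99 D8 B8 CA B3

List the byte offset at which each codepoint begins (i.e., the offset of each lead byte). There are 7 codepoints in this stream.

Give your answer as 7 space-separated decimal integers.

Byte[0]=EA: 3-byte lead, need 2 cont bytes. acc=0xA
Byte[1]=A1: continuation. acc=(acc<<6)|0x21=0x2A1
Byte[2]=BF: continuation. acc=(acc<<6)|0x3F=0xA87F
Completed: cp=U+A87F (starts at byte 0)
Byte[3]=F0: 4-byte lead, need 3 cont bytes. acc=0x0
Byte[4]=AD: continuation. acc=(acc<<6)|0x2D=0x2D
Byte[5]=99: continuation. acc=(acc<<6)|0x19=0xB59
Byte[6]=AF: continuation. acc=(acc<<6)|0x2F=0x2D66F
Completed: cp=U+2D66F (starts at byte 3)
Byte[7]=F0: 4-byte lead, need 3 cont bytes. acc=0x0
Byte[8]=95: continuation. acc=(acc<<6)|0x15=0x15
Byte[9]=BE: continuation. acc=(acc<<6)|0x3E=0x57E
Byte[10]=AD: continuation. acc=(acc<<6)|0x2D=0x15FAD
Completed: cp=U+15FAD (starts at byte 7)
Byte[11]=78: 1-byte ASCII. cp=U+0078
Byte[12]=E2: 3-byte lead, need 2 cont bytes. acc=0x2
Byte[13]=9B: continuation. acc=(acc<<6)|0x1B=0x9B
Byte[14]=99: continuation. acc=(acc<<6)|0x19=0x26D9
Completed: cp=U+26D9 (starts at byte 12)
Byte[15]=D8: 2-byte lead, need 1 cont bytes. acc=0x18
Byte[16]=B8: continuation. acc=(acc<<6)|0x38=0x638
Completed: cp=U+0638 (starts at byte 15)
Byte[17]=CA: 2-byte lead, need 1 cont bytes. acc=0xA
Byte[18]=B3: continuation. acc=(acc<<6)|0x33=0x2B3
Completed: cp=U+02B3 (starts at byte 17)

Answer: 0 3 7 11 12 15 17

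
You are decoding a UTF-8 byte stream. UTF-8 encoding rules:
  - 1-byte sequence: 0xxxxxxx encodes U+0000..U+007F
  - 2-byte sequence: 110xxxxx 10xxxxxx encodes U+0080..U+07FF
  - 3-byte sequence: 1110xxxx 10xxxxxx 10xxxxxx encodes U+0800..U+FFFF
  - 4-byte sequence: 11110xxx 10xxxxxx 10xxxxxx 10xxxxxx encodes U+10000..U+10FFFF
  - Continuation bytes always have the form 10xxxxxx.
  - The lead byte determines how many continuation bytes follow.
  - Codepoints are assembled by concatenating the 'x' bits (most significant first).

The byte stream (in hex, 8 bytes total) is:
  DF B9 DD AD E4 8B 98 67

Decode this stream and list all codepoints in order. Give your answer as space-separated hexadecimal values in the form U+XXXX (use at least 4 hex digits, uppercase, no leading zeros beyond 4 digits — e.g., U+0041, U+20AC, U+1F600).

Byte[0]=DF: 2-byte lead, need 1 cont bytes. acc=0x1F
Byte[1]=B9: continuation. acc=(acc<<6)|0x39=0x7F9
Completed: cp=U+07F9 (starts at byte 0)
Byte[2]=DD: 2-byte lead, need 1 cont bytes. acc=0x1D
Byte[3]=AD: continuation. acc=(acc<<6)|0x2D=0x76D
Completed: cp=U+076D (starts at byte 2)
Byte[4]=E4: 3-byte lead, need 2 cont bytes. acc=0x4
Byte[5]=8B: continuation. acc=(acc<<6)|0x0B=0x10B
Byte[6]=98: continuation. acc=(acc<<6)|0x18=0x42D8
Completed: cp=U+42D8 (starts at byte 4)
Byte[7]=67: 1-byte ASCII. cp=U+0067

Answer: U+07F9 U+076D U+42D8 U+0067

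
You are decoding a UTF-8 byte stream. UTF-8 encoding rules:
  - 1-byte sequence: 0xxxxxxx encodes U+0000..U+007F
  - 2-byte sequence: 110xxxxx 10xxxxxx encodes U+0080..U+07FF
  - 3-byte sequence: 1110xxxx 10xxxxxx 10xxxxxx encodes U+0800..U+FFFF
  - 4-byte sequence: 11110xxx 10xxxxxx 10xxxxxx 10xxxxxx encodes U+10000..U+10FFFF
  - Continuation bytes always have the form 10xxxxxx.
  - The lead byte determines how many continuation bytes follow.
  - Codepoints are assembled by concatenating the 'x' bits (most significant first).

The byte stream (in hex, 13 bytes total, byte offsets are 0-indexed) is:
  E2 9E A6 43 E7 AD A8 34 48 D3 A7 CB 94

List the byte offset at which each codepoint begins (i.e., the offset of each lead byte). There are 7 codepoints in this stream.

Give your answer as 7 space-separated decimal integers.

Answer: 0 3 4 7 8 9 11

Derivation:
Byte[0]=E2: 3-byte lead, need 2 cont bytes. acc=0x2
Byte[1]=9E: continuation. acc=(acc<<6)|0x1E=0x9E
Byte[2]=A6: continuation. acc=(acc<<6)|0x26=0x27A6
Completed: cp=U+27A6 (starts at byte 0)
Byte[3]=43: 1-byte ASCII. cp=U+0043
Byte[4]=E7: 3-byte lead, need 2 cont bytes. acc=0x7
Byte[5]=AD: continuation. acc=(acc<<6)|0x2D=0x1ED
Byte[6]=A8: continuation. acc=(acc<<6)|0x28=0x7B68
Completed: cp=U+7B68 (starts at byte 4)
Byte[7]=34: 1-byte ASCII. cp=U+0034
Byte[8]=48: 1-byte ASCII. cp=U+0048
Byte[9]=D3: 2-byte lead, need 1 cont bytes. acc=0x13
Byte[10]=A7: continuation. acc=(acc<<6)|0x27=0x4E7
Completed: cp=U+04E7 (starts at byte 9)
Byte[11]=CB: 2-byte lead, need 1 cont bytes. acc=0xB
Byte[12]=94: continuation. acc=(acc<<6)|0x14=0x2D4
Completed: cp=U+02D4 (starts at byte 11)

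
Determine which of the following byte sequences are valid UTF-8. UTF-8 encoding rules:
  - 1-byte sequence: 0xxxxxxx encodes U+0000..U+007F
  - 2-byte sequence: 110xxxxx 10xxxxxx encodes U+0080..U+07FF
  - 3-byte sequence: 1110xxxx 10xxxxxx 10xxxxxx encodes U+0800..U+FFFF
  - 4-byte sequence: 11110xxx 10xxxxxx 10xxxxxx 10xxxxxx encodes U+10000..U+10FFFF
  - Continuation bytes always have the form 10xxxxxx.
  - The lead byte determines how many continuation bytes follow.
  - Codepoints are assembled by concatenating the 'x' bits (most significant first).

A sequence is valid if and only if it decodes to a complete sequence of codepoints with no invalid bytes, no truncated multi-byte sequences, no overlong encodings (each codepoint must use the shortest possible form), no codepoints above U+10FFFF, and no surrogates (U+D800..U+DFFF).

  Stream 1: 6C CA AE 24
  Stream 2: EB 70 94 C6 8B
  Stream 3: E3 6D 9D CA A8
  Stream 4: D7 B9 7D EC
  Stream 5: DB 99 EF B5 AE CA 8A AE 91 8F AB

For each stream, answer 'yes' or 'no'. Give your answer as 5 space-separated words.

Stream 1: decodes cleanly. VALID
Stream 2: error at byte offset 1. INVALID
Stream 3: error at byte offset 1. INVALID
Stream 4: error at byte offset 4. INVALID
Stream 5: error at byte offset 7. INVALID

Answer: yes no no no no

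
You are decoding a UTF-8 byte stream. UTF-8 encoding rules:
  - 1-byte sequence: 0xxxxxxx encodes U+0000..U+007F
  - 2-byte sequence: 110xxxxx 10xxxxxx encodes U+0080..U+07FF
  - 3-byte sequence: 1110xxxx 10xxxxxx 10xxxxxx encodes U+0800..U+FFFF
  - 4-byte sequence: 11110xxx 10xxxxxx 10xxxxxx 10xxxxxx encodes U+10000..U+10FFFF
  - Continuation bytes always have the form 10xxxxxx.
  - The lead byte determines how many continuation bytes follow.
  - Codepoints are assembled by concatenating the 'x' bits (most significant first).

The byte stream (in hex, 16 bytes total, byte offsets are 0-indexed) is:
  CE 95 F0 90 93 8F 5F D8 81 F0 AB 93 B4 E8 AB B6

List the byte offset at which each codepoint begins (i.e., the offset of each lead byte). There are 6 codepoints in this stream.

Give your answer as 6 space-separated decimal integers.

Answer: 0 2 6 7 9 13

Derivation:
Byte[0]=CE: 2-byte lead, need 1 cont bytes. acc=0xE
Byte[1]=95: continuation. acc=(acc<<6)|0x15=0x395
Completed: cp=U+0395 (starts at byte 0)
Byte[2]=F0: 4-byte lead, need 3 cont bytes. acc=0x0
Byte[3]=90: continuation. acc=(acc<<6)|0x10=0x10
Byte[4]=93: continuation. acc=(acc<<6)|0x13=0x413
Byte[5]=8F: continuation. acc=(acc<<6)|0x0F=0x104CF
Completed: cp=U+104CF (starts at byte 2)
Byte[6]=5F: 1-byte ASCII. cp=U+005F
Byte[7]=D8: 2-byte lead, need 1 cont bytes. acc=0x18
Byte[8]=81: continuation. acc=(acc<<6)|0x01=0x601
Completed: cp=U+0601 (starts at byte 7)
Byte[9]=F0: 4-byte lead, need 3 cont bytes. acc=0x0
Byte[10]=AB: continuation. acc=(acc<<6)|0x2B=0x2B
Byte[11]=93: continuation. acc=(acc<<6)|0x13=0xAD3
Byte[12]=B4: continuation. acc=(acc<<6)|0x34=0x2B4F4
Completed: cp=U+2B4F4 (starts at byte 9)
Byte[13]=E8: 3-byte lead, need 2 cont bytes. acc=0x8
Byte[14]=AB: continuation. acc=(acc<<6)|0x2B=0x22B
Byte[15]=B6: continuation. acc=(acc<<6)|0x36=0x8AF6
Completed: cp=U+8AF6 (starts at byte 13)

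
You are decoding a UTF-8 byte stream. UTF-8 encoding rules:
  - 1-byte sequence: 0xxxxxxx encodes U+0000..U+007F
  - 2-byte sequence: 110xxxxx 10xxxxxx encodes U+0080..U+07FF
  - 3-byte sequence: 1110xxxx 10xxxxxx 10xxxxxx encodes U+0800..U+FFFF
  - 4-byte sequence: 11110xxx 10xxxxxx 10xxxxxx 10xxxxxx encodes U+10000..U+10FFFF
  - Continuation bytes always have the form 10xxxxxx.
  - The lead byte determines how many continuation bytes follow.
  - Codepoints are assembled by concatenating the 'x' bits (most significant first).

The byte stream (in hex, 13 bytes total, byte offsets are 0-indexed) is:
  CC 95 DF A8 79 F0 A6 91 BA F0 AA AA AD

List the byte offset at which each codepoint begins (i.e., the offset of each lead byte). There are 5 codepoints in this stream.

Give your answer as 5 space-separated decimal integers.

Byte[0]=CC: 2-byte lead, need 1 cont bytes. acc=0xC
Byte[1]=95: continuation. acc=(acc<<6)|0x15=0x315
Completed: cp=U+0315 (starts at byte 0)
Byte[2]=DF: 2-byte lead, need 1 cont bytes. acc=0x1F
Byte[3]=A8: continuation. acc=(acc<<6)|0x28=0x7E8
Completed: cp=U+07E8 (starts at byte 2)
Byte[4]=79: 1-byte ASCII. cp=U+0079
Byte[5]=F0: 4-byte lead, need 3 cont bytes. acc=0x0
Byte[6]=A6: continuation. acc=(acc<<6)|0x26=0x26
Byte[7]=91: continuation. acc=(acc<<6)|0x11=0x991
Byte[8]=BA: continuation. acc=(acc<<6)|0x3A=0x2647A
Completed: cp=U+2647A (starts at byte 5)
Byte[9]=F0: 4-byte lead, need 3 cont bytes. acc=0x0
Byte[10]=AA: continuation. acc=(acc<<6)|0x2A=0x2A
Byte[11]=AA: continuation. acc=(acc<<6)|0x2A=0xAAA
Byte[12]=AD: continuation. acc=(acc<<6)|0x2D=0x2AAAD
Completed: cp=U+2AAAD (starts at byte 9)

Answer: 0 2 4 5 9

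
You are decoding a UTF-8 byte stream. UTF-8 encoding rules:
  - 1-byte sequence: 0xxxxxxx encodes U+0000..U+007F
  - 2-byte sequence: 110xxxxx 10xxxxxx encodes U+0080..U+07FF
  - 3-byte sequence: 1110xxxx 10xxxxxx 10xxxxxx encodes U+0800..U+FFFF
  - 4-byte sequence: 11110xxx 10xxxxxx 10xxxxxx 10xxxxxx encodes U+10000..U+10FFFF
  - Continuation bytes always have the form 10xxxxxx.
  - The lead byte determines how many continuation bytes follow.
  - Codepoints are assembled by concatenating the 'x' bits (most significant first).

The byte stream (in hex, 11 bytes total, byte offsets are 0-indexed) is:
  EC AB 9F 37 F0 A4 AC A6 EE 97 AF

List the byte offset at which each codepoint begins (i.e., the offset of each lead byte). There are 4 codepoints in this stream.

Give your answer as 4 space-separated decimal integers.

Answer: 0 3 4 8

Derivation:
Byte[0]=EC: 3-byte lead, need 2 cont bytes. acc=0xC
Byte[1]=AB: continuation. acc=(acc<<6)|0x2B=0x32B
Byte[2]=9F: continuation. acc=(acc<<6)|0x1F=0xCADF
Completed: cp=U+CADF (starts at byte 0)
Byte[3]=37: 1-byte ASCII. cp=U+0037
Byte[4]=F0: 4-byte lead, need 3 cont bytes. acc=0x0
Byte[5]=A4: continuation. acc=(acc<<6)|0x24=0x24
Byte[6]=AC: continuation. acc=(acc<<6)|0x2C=0x92C
Byte[7]=A6: continuation. acc=(acc<<6)|0x26=0x24B26
Completed: cp=U+24B26 (starts at byte 4)
Byte[8]=EE: 3-byte lead, need 2 cont bytes. acc=0xE
Byte[9]=97: continuation. acc=(acc<<6)|0x17=0x397
Byte[10]=AF: continuation. acc=(acc<<6)|0x2F=0xE5EF
Completed: cp=U+E5EF (starts at byte 8)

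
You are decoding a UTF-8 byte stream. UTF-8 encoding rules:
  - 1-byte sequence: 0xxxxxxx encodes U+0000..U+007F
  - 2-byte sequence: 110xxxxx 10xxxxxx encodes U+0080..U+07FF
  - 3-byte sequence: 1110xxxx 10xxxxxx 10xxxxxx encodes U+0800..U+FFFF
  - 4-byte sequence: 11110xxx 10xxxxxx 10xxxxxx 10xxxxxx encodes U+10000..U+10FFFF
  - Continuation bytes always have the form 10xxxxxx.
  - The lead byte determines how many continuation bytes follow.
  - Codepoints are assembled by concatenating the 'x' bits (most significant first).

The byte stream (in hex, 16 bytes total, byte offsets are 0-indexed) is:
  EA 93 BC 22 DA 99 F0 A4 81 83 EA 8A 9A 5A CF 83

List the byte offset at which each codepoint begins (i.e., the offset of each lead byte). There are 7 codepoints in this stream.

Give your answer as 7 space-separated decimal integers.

Byte[0]=EA: 3-byte lead, need 2 cont bytes. acc=0xA
Byte[1]=93: continuation. acc=(acc<<6)|0x13=0x293
Byte[2]=BC: continuation. acc=(acc<<6)|0x3C=0xA4FC
Completed: cp=U+A4FC (starts at byte 0)
Byte[3]=22: 1-byte ASCII. cp=U+0022
Byte[4]=DA: 2-byte lead, need 1 cont bytes. acc=0x1A
Byte[5]=99: continuation. acc=(acc<<6)|0x19=0x699
Completed: cp=U+0699 (starts at byte 4)
Byte[6]=F0: 4-byte lead, need 3 cont bytes. acc=0x0
Byte[7]=A4: continuation. acc=(acc<<6)|0x24=0x24
Byte[8]=81: continuation. acc=(acc<<6)|0x01=0x901
Byte[9]=83: continuation. acc=(acc<<6)|0x03=0x24043
Completed: cp=U+24043 (starts at byte 6)
Byte[10]=EA: 3-byte lead, need 2 cont bytes. acc=0xA
Byte[11]=8A: continuation. acc=(acc<<6)|0x0A=0x28A
Byte[12]=9A: continuation. acc=(acc<<6)|0x1A=0xA29A
Completed: cp=U+A29A (starts at byte 10)
Byte[13]=5A: 1-byte ASCII. cp=U+005A
Byte[14]=CF: 2-byte lead, need 1 cont bytes. acc=0xF
Byte[15]=83: continuation. acc=(acc<<6)|0x03=0x3C3
Completed: cp=U+03C3 (starts at byte 14)

Answer: 0 3 4 6 10 13 14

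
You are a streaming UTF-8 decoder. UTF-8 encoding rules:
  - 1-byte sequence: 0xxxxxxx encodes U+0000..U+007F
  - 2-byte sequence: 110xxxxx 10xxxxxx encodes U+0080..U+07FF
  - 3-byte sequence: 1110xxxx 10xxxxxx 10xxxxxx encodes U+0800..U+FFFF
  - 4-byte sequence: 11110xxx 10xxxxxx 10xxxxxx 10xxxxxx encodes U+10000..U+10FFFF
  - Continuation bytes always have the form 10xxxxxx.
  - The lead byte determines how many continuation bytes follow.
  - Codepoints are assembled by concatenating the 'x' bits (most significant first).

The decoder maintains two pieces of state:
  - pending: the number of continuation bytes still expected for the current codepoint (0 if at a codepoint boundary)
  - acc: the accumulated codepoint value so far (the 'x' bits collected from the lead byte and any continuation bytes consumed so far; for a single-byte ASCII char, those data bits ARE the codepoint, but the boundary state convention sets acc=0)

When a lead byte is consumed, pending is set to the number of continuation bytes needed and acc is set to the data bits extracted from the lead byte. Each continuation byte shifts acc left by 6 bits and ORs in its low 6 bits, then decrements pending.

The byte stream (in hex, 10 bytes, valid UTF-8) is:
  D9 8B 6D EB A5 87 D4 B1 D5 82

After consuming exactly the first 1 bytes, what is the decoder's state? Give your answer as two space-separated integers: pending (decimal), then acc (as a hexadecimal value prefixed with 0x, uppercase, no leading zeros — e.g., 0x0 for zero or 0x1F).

Answer: 1 0x19

Derivation:
Byte[0]=D9: 2-byte lead. pending=1, acc=0x19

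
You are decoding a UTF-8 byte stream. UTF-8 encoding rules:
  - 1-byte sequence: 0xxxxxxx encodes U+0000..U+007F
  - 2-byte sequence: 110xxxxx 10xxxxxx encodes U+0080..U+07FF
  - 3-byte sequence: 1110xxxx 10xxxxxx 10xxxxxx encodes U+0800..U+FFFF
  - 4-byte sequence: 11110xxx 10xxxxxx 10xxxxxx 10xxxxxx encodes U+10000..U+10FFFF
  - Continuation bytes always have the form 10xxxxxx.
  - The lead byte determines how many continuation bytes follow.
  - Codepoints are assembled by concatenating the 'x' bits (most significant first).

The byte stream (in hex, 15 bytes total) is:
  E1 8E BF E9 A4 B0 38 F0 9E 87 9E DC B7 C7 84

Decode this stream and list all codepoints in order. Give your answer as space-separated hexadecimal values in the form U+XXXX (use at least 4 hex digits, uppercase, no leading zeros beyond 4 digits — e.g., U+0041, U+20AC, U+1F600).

Byte[0]=E1: 3-byte lead, need 2 cont bytes. acc=0x1
Byte[1]=8E: continuation. acc=(acc<<6)|0x0E=0x4E
Byte[2]=BF: continuation. acc=(acc<<6)|0x3F=0x13BF
Completed: cp=U+13BF (starts at byte 0)
Byte[3]=E9: 3-byte lead, need 2 cont bytes. acc=0x9
Byte[4]=A4: continuation. acc=(acc<<6)|0x24=0x264
Byte[5]=B0: continuation. acc=(acc<<6)|0x30=0x9930
Completed: cp=U+9930 (starts at byte 3)
Byte[6]=38: 1-byte ASCII. cp=U+0038
Byte[7]=F0: 4-byte lead, need 3 cont bytes. acc=0x0
Byte[8]=9E: continuation. acc=(acc<<6)|0x1E=0x1E
Byte[9]=87: continuation. acc=(acc<<6)|0x07=0x787
Byte[10]=9E: continuation. acc=(acc<<6)|0x1E=0x1E1DE
Completed: cp=U+1E1DE (starts at byte 7)
Byte[11]=DC: 2-byte lead, need 1 cont bytes. acc=0x1C
Byte[12]=B7: continuation. acc=(acc<<6)|0x37=0x737
Completed: cp=U+0737 (starts at byte 11)
Byte[13]=C7: 2-byte lead, need 1 cont bytes. acc=0x7
Byte[14]=84: continuation. acc=(acc<<6)|0x04=0x1C4
Completed: cp=U+01C4 (starts at byte 13)

Answer: U+13BF U+9930 U+0038 U+1E1DE U+0737 U+01C4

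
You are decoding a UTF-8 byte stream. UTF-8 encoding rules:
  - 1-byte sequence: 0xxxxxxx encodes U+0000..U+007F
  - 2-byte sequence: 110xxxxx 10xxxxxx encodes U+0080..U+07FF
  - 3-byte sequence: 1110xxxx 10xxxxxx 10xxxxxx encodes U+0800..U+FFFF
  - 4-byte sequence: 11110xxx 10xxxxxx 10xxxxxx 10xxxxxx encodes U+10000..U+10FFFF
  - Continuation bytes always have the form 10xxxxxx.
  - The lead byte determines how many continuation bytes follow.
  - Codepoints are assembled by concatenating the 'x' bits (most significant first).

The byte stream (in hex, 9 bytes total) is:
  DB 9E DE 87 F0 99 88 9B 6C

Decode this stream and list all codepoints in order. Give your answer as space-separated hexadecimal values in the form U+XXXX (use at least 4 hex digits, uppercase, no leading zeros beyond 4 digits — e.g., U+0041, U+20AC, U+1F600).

Answer: U+06DE U+0787 U+1921B U+006C

Derivation:
Byte[0]=DB: 2-byte lead, need 1 cont bytes. acc=0x1B
Byte[1]=9E: continuation. acc=(acc<<6)|0x1E=0x6DE
Completed: cp=U+06DE (starts at byte 0)
Byte[2]=DE: 2-byte lead, need 1 cont bytes. acc=0x1E
Byte[3]=87: continuation. acc=(acc<<6)|0x07=0x787
Completed: cp=U+0787 (starts at byte 2)
Byte[4]=F0: 4-byte lead, need 3 cont bytes. acc=0x0
Byte[5]=99: continuation. acc=(acc<<6)|0x19=0x19
Byte[6]=88: continuation. acc=(acc<<6)|0x08=0x648
Byte[7]=9B: continuation. acc=(acc<<6)|0x1B=0x1921B
Completed: cp=U+1921B (starts at byte 4)
Byte[8]=6C: 1-byte ASCII. cp=U+006C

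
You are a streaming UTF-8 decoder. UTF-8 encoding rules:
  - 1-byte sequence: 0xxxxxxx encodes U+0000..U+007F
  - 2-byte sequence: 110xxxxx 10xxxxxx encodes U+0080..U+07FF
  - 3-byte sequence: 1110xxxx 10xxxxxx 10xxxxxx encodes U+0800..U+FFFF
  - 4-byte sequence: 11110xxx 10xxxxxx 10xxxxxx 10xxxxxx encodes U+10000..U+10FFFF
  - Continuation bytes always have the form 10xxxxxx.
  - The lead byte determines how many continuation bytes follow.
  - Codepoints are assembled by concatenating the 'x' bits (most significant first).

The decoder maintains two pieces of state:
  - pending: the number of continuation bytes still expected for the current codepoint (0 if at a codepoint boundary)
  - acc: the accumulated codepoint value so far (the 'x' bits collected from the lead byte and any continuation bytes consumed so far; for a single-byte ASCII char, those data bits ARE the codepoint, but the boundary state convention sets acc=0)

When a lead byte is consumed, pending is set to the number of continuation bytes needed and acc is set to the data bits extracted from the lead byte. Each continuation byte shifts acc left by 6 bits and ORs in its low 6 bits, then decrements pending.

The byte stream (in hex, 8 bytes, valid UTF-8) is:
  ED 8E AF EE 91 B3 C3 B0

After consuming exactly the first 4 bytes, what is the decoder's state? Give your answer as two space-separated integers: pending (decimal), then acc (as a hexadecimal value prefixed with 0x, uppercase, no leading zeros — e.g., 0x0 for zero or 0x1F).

Byte[0]=ED: 3-byte lead. pending=2, acc=0xD
Byte[1]=8E: continuation. acc=(acc<<6)|0x0E=0x34E, pending=1
Byte[2]=AF: continuation. acc=(acc<<6)|0x2F=0xD3AF, pending=0
Byte[3]=EE: 3-byte lead. pending=2, acc=0xE

Answer: 2 0xE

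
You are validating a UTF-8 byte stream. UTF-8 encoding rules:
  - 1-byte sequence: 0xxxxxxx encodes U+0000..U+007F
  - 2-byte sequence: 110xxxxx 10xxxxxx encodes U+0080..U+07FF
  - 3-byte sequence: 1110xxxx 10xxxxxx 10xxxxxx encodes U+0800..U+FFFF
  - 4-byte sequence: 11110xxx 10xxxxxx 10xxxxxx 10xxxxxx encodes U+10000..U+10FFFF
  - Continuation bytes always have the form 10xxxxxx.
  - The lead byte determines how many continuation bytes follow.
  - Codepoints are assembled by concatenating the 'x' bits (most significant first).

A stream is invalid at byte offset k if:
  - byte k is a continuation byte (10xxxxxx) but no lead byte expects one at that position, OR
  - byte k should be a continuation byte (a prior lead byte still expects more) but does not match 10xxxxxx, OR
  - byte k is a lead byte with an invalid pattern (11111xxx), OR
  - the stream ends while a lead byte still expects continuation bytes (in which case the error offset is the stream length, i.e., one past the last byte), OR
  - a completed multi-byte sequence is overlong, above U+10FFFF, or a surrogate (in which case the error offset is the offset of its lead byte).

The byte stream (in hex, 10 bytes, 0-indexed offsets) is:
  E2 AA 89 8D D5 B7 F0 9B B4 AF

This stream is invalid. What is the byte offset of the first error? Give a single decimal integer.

Byte[0]=E2: 3-byte lead, need 2 cont bytes. acc=0x2
Byte[1]=AA: continuation. acc=(acc<<6)|0x2A=0xAA
Byte[2]=89: continuation. acc=(acc<<6)|0x09=0x2A89
Completed: cp=U+2A89 (starts at byte 0)
Byte[3]=8D: INVALID lead byte (not 0xxx/110x/1110/11110)

Answer: 3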